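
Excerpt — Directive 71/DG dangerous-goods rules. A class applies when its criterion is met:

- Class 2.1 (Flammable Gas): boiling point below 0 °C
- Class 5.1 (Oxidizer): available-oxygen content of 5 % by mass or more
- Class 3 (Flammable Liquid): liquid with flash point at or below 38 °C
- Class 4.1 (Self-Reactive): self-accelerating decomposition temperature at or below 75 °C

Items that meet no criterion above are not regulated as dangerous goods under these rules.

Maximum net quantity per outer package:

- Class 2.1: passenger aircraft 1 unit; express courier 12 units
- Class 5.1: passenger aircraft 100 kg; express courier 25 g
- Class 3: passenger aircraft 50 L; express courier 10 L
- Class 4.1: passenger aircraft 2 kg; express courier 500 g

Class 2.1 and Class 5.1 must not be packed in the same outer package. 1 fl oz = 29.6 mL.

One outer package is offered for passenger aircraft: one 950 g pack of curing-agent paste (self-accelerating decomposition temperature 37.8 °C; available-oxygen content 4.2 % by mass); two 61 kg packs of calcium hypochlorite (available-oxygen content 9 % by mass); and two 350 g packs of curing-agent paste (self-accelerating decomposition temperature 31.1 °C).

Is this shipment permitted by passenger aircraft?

Curing-agent paste: self-accelerating decomposition temperature 37.8 °C ≤ 75 °C → Class 4.1 (Self-Reactive).
Available-oxygen content 9 % by mass meets the Class 5.1 criterion (Oxidizer), so the calcium hypochlorite is Class 5.1.
Curing-agent paste: self-accelerating decomposition temperature 31.1 °C ≤ 75 °C → Class 4.1 (Self-Reactive).
Class 5.1 quantity: two 61 kg packs = 122 kg.
122 kg > 100 kg (passenger aircraft limit, Class 5.1) — over the limit.
Total Class 4.1: 950 g + (two 350 g packs = 700 g) = 1.65 kg.
1.65 kg is within the passenger aircraft limit of 2 kg for Class 4.1.
The segregation rule (Class 2.1 with Class 5.1) does not apply to Class 5.1 with Class 4.1.

No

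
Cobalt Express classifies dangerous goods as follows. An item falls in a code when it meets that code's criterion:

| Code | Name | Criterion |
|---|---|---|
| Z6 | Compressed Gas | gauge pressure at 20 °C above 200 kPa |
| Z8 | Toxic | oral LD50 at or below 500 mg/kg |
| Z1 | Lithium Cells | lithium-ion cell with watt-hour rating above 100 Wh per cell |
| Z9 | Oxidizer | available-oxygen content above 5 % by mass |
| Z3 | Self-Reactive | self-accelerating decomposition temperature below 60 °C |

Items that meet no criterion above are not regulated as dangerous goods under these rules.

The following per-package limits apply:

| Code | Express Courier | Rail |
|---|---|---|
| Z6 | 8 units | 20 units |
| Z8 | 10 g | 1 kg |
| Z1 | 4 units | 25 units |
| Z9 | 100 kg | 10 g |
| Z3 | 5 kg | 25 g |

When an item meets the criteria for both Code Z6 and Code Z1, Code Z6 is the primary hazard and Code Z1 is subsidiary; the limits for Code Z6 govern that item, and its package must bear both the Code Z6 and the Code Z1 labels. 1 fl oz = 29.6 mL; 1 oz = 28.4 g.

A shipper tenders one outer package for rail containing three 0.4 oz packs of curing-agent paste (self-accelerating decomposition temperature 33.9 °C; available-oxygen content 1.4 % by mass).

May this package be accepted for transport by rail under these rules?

No

Curing-agent paste: self-accelerating decomposition temperature 33.9 °C < 60 °C → Code Z3 (Self-Reactive).
Code Z3 quantity: three 0.4 oz packs = 34.08 g.
34.08 g > 25 g (rail limit, Code Z3) — over the limit.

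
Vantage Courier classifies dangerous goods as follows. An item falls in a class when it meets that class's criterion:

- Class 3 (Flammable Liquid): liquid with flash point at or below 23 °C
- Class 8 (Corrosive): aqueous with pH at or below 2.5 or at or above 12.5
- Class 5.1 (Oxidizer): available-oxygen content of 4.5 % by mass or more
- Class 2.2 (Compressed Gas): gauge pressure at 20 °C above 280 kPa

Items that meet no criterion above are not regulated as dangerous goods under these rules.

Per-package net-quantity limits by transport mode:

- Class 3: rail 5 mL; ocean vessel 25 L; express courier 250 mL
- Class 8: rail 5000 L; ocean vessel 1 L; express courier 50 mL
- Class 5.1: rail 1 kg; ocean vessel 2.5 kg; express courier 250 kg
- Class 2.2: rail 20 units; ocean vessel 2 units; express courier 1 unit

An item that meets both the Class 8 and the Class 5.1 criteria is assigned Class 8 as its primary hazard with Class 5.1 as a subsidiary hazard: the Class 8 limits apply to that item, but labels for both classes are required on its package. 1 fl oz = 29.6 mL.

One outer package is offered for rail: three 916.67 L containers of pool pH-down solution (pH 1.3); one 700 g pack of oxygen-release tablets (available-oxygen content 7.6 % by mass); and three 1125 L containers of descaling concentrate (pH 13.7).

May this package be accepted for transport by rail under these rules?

The pool pH-down solution has pH 1.3, which is ≤ 2.5, so it is Class 8 (Corrosive).
With available-oxygen content 7.6 % by mass (≥ 4.5 % by mass), the oxygen-release tablets fall in Class 5.1.
With pH 13.7 (≥ 12.5), the descaling concentrate falls in Class 8.
Class 5.1 quantity: 700 g.
That is within the Class 5.1 rail limit of 1 kg.
Total Class 8: (three 916.67 L containers = 2750.01 L) + (three 1125 L containers = 3375 L) = 6125.01 L.
That exceeds the Class 8 rail limit of 5000 L.

No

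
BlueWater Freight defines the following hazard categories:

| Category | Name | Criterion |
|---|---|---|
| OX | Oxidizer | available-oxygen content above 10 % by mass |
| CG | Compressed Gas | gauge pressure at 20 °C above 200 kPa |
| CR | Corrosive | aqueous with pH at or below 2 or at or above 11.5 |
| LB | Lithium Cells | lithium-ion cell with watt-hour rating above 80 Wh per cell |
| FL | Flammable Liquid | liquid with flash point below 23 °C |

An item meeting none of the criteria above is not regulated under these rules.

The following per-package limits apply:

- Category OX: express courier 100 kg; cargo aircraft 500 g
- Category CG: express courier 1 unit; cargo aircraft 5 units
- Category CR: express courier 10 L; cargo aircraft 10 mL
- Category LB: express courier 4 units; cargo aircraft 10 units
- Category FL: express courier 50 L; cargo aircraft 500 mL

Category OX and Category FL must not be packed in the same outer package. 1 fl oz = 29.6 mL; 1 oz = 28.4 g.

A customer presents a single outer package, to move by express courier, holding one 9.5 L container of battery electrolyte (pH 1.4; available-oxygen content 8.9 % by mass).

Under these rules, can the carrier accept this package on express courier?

Yes

Battery electrolyte: pH 1.4 ≤ 2 → Category CR (Corrosive).
Category CR quantity: 9.5 L.
9.5 L ≤ 10 L (express courier limit, Category CR) — within limit.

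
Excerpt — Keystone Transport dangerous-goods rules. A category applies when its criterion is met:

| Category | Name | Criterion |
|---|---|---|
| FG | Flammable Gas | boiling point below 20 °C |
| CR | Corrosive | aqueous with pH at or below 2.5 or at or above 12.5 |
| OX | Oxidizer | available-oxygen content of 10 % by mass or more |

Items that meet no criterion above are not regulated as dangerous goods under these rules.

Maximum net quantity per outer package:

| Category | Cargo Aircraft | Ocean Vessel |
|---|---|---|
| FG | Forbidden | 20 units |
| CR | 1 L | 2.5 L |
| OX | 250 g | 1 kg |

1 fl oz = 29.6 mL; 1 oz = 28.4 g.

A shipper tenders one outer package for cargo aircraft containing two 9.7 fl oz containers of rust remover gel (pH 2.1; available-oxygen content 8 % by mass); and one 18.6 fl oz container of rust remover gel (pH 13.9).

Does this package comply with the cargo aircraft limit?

No

The rust remover gel has pH 2.1, which is ≤ 2.5, so it is Category CR (Corrosive).
The rust remover gel has pH 13.9, which is ≥ 12.5, so it is Category CR (Corrosive).
Total Category CR: (two 9.7 fl oz containers = 574.24 mL) + (one 18.6 fl oz container = 550.56 mL) = 1124.8 mL.
That exceeds the Category CR cargo aircraft limit of 1 L.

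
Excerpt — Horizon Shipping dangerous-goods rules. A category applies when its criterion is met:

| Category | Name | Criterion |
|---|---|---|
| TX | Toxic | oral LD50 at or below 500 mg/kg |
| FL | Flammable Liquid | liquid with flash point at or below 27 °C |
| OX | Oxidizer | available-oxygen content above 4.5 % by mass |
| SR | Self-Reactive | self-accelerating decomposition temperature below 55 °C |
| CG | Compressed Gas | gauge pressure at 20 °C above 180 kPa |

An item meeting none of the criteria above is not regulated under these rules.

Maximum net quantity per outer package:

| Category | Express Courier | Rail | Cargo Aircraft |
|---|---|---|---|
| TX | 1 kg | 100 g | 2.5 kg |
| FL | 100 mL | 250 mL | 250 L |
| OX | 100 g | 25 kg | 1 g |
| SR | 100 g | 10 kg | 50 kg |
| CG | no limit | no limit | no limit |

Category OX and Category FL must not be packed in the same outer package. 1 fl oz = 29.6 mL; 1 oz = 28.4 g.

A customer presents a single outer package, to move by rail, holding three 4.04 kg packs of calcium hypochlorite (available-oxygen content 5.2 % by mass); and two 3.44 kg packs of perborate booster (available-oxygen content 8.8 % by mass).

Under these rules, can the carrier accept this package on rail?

Yes

Calcium hypochlorite: available-oxygen content 5.2 % by mass > 4.5 % by mass → Category OX (Oxidizer).
Perborate booster: available-oxygen content 8.8 % by mass > 4.5 % by mass → Category OX (Oxidizer).
Total Category OX: (three 4.04 kg packs = 12.12 kg) + (two 3.44 kg packs = 6.88 kg) = 19 kg.
19 kg ≤ 25 kg (rail limit, Category OX) — within limit.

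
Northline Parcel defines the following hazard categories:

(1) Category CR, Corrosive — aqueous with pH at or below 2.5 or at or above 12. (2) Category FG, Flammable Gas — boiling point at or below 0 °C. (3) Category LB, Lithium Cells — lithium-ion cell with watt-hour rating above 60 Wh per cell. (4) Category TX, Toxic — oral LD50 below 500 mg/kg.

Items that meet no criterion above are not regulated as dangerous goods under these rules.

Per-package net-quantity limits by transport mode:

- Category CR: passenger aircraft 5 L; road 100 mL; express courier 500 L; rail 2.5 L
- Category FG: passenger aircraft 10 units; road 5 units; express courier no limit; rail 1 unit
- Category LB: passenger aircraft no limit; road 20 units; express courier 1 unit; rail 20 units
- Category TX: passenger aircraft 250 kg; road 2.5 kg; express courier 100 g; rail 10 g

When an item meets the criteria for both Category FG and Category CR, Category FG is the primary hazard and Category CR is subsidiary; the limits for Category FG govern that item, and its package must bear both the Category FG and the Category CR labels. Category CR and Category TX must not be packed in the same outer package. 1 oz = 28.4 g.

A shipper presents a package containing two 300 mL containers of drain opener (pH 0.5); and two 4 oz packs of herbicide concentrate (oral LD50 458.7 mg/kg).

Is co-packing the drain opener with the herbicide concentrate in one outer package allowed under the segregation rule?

With pH 0.5 (≤ 2.5), the drain opener falls in Category CR.
Oral LD50 458.7 mg/kg meets the Category TX criterion (Toxic), so the herbicide concentrate is Category TX.
Category CR and Category TX may not share an outer package.

No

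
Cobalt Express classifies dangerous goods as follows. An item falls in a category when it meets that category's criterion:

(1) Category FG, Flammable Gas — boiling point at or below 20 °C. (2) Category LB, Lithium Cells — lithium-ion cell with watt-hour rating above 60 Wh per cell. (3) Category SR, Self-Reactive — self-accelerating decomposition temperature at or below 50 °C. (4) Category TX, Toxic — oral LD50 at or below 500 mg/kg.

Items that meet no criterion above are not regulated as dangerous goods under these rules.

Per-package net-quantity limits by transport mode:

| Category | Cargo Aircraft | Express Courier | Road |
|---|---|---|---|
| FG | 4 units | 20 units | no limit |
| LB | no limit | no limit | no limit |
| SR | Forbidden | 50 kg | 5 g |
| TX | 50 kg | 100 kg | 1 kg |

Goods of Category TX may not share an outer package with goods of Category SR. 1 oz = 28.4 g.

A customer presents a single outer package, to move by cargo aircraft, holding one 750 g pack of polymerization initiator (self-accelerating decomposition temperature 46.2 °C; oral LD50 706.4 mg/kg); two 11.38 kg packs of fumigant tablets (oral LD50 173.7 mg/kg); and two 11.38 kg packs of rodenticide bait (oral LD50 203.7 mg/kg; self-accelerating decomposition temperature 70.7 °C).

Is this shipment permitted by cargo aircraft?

Self-accelerating decomposition temperature 46.2 °C meets the Category SR criterion (Self-Reactive), so the polymerization initiator is Category SR.
The fumigant tablets have oral LD50 173.7 mg/kg, which is ≤ 500 mg/kg, so they are Category TX (Toxic).
Oral LD50 203.7 mg/kg meets the Category TX criterion (Toxic), so the rodenticide bait is Category TX.
Category TX net quantity: (two 11.38 kg packs = 22.76 kg) + (two 11.38 kg packs = 22.76 kg) = 45.52 kg.
45.52 kg ≤ 50 kg (cargo aircraft limit, Category TX) — within limit.
Category SR quantity: 750 g.
By cargo aircraft, Category SR is Forbidden regardless of quantity.
Category TX and Category SR may not share an outer package.

No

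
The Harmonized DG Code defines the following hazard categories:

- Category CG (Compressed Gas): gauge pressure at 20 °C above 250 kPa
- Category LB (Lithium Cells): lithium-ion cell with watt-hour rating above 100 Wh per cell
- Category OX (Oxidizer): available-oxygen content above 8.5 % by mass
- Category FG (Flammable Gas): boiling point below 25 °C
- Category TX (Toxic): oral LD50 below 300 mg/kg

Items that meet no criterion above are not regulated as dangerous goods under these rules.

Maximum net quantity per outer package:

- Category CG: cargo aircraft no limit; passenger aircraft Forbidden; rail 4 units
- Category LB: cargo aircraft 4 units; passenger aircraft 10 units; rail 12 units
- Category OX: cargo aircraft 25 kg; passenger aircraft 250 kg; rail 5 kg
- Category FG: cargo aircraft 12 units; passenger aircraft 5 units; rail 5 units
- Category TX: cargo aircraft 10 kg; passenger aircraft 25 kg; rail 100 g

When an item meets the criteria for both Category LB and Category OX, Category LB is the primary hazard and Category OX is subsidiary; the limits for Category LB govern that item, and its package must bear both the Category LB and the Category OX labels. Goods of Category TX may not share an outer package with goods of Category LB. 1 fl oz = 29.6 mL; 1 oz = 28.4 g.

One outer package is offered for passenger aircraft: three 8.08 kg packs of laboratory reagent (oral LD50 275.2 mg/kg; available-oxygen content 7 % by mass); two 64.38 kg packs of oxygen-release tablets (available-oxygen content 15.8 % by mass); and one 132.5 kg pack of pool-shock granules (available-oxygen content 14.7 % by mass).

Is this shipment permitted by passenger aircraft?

No

The laboratory reagent has oral LD50 275.2 mg/kg, which is < 300 mg/kg, so it is Category TX (Toxic).
Available-oxygen content 15.8 % by mass meets the Category OX criterion (Oxidizer), so the oxygen-release tablets are Category OX.
Available-oxygen content 14.7 % by mass meets the Category OX criterion (Oxidizer), so the pool-shock granules are Category OX.
Category OX net quantity: (two 64.38 kg packs = 128.76 kg) + 132.5 kg = 261.26 kg.
261.26 kg exceeds the passenger aircraft limit of 250 kg for Category OX.
Category TX quantity: three 8.08 kg packs = 24.24 kg.
24.24 kg ≤ 25 kg (passenger aircraft limit, Category TX) — within limit.
The segregation rule (Category TX with Category LB) does not apply to Category OX with Category TX.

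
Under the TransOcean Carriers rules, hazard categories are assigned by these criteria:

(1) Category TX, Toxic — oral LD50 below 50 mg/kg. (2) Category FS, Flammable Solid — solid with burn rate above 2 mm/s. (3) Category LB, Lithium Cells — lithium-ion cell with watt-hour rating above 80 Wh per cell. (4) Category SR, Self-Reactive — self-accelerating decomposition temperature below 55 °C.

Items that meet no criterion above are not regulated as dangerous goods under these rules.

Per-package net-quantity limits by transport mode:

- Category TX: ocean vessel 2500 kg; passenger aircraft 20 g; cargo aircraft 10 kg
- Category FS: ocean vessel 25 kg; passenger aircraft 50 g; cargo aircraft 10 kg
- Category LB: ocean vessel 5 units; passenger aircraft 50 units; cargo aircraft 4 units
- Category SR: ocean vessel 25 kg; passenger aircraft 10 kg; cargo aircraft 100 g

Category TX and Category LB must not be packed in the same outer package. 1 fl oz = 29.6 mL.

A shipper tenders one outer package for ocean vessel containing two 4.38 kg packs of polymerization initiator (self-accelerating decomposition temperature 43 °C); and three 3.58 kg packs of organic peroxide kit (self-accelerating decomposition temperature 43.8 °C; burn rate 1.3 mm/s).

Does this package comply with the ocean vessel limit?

Yes

The polymerization initiator has self-accelerating decomposition temperature 43 °C, which is < 55 °C, so it is Category SR (Self-Reactive).
Self-accelerating decomposition temperature 43.8 °C meets the Category SR criterion (Self-Reactive), so the organic peroxide kit is Category SR.
Total Category SR: (two 4.38 kg packs = 8.76 kg) + (three 3.58 kg packs = 10.74 kg) = 19.5 kg.
That is within the Category SR ocean vessel limit of 25 kg.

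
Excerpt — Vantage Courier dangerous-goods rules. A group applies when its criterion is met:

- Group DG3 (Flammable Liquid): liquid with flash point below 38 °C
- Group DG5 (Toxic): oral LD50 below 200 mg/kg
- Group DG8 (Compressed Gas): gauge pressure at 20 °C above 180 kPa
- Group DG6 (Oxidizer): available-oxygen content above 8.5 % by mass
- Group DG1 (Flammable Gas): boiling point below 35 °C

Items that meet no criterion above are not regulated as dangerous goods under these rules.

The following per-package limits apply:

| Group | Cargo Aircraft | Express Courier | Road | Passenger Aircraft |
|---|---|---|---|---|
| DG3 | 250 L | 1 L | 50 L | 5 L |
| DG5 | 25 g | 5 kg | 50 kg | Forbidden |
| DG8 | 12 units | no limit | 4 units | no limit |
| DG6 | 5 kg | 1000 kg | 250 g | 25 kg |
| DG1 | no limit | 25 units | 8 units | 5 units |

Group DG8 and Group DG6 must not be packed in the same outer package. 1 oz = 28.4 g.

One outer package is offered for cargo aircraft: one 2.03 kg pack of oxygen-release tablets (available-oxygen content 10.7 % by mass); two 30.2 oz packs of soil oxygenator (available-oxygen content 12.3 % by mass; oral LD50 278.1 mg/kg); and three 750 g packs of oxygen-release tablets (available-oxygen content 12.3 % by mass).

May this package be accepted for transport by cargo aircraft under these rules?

Available-oxygen content 10.7 % by mass meets the Group DG6 criterion (Oxidizer), so the oxygen-release tablets are Group DG6.
Soil oxygenator: available-oxygen content 12.3 % by mass > 8.5 % by mass → Group DG6 (Oxidizer).
Available-oxygen content 12.3 % by mass meets the Group DG6 criterion (Oxidizer), so the oxygen-release tablets are Group DG6.
Total Group DG6: 2.03 kg + (two 30.2 oz packs = 1715.36 g) + (three 750 g packs = 2.25 kg) = 5995.36 g.
5995.36 g > 5 kg (cargo aircraft limit, Group DG6) — over the limit.

No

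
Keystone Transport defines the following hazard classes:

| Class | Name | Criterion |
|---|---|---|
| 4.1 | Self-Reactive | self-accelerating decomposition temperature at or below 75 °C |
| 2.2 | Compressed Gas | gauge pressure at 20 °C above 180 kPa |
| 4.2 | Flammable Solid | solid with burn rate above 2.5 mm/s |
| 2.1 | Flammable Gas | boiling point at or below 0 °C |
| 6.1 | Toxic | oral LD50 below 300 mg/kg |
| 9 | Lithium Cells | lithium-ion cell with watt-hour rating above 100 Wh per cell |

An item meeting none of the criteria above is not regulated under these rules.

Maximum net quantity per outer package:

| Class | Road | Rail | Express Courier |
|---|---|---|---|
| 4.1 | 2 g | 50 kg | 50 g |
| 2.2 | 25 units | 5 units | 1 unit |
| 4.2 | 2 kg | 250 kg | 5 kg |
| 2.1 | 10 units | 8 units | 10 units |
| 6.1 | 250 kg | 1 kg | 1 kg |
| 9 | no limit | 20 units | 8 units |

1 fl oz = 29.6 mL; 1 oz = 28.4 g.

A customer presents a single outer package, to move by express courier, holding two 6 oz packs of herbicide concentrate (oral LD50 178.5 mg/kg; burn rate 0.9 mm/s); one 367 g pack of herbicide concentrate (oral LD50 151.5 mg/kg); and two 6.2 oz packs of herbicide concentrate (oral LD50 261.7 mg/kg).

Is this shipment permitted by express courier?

No

Herbicide concentrate: oral LD50 178.5 mg/kg < 300 mg/kg → Class 6.1 (Toxic).
Herbicide concentrate: oral LD50 151.5 mg/kg < 300 mg/kg → Class 6.1 (Toxic).
Oral LD50 261.7 mg/kg meets the Class 6.1 criterion (Toxic), so the herbicide concentrate is Class 6.1.
Total Class 6.1: (two 6 oz packs = 340.8 g) + 367 g + (two 6.2 oz packs = 352.16 g) = 1059.96 g.
That exceeds the Class 6.1 express courier limit of 1 kg.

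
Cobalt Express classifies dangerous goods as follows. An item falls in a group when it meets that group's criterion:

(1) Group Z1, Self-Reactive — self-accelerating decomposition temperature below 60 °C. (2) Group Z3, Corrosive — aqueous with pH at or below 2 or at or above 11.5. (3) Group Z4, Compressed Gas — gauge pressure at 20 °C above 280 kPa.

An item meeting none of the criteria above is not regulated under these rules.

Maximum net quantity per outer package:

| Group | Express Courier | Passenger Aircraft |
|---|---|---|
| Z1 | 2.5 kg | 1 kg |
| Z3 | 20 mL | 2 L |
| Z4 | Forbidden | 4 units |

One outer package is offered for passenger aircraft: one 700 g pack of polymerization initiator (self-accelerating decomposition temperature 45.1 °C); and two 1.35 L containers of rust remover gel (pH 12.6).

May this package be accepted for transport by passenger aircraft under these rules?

No

Polymerization initiator: self-accelerating decomposition temperature 45.1 °C < 60 °C → Group Z1 (Self-Reactive).
With pH 12.6 (≥ 11.5), the rust remover gel falls in Group Z3.
Group Z3 quantity: two 1.35 L containers = 2.7 L.
2.7 L exceeds the passenger aircraft limit of 2 L for Group Z3.
Group Z1 quantity: 700 g.
700 g ≤ 1 kg (passenger aircraft limit, Group Z1) — within limit.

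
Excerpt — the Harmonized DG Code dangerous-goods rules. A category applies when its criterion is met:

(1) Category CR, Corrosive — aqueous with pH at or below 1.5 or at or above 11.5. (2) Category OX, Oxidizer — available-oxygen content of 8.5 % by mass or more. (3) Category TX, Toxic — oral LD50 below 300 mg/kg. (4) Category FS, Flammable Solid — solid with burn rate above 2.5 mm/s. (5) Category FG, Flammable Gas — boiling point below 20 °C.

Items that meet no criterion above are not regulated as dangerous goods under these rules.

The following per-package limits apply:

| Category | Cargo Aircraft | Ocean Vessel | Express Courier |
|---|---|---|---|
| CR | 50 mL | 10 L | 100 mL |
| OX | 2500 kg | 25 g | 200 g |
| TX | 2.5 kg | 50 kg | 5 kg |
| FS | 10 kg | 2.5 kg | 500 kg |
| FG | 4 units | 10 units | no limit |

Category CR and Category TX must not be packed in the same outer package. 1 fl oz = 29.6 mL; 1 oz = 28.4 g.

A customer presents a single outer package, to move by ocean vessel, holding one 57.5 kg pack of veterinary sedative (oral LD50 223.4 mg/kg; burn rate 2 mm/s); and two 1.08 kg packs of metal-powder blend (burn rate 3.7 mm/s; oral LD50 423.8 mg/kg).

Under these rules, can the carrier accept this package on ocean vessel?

No

Veterinary sedative: oral LD50 223.4 mg/kg < 300 mg/kg → Category TX (Toxic).
Metal-powder blend: burn rate 3.7 mm/s > 2.5 mm/s → Category FS (Flammable Solid).
Category TX quantity: 57.5 kg.
That exceeds the Category TX ocean vessel limit of 50 kg.
Category FS quantity: two 1.08 kg packs = 2.16 kg.
That is within the Category FS ocean vessel limit of 2.5 kg.
The segregation rule (Category CR with Category TX) does not apply to Category TX with Category FS.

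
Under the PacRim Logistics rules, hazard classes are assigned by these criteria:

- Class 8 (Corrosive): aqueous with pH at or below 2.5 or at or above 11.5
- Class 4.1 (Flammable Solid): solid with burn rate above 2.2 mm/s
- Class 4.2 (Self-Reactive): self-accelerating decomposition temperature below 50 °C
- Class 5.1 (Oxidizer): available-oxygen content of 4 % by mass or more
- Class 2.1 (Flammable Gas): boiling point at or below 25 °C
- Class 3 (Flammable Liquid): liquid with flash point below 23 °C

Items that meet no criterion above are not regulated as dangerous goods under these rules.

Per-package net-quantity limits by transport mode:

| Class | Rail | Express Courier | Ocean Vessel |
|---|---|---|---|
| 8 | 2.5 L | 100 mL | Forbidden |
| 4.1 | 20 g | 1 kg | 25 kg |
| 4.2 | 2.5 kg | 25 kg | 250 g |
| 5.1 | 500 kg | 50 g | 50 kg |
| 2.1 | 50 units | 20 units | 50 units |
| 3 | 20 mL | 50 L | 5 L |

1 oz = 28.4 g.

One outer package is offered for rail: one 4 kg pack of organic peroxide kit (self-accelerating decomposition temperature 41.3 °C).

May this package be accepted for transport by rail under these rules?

No

With self-accelerating decomposition temperature 41.3 °C (< 50 °C), the organic peroxide kit falls in Class 4.2.
Class 4.2 quantity: 4 kg.
4 kg exceeds the rail limit of 2.5 kg for Class 4.2.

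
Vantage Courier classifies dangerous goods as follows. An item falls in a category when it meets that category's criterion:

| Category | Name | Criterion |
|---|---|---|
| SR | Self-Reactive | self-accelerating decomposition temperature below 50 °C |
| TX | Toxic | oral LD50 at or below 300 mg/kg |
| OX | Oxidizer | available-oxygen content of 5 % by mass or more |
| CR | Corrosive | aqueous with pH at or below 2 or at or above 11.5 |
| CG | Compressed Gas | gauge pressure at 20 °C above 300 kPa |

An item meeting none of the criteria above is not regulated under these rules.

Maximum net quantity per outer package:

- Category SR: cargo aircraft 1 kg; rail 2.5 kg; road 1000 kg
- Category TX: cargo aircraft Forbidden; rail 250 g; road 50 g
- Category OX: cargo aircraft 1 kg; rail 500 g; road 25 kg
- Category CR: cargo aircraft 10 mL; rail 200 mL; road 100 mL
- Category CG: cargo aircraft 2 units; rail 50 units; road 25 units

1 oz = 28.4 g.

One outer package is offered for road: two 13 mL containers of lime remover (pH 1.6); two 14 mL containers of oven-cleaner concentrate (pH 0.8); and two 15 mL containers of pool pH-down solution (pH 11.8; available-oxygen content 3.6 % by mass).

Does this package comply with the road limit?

Yes

pH 1.6 meets the Category CR criterion (Corrosive), so the lime remover is Category CR.
With pH 0.8 (≤ 2), the oven-cleaner concentrate falls in Category CR.
pH 11.8 meets the Category CR criterion (Corrosive), so the pool pH-down solution is Category CR.
Total Category CR: (two 13 mL containers = 26 mL) + (two 14 mL containers = 28 mL) + (two 15 mL containers = 30 mL) = 84 mL.
84 mL ≤ 100 mL (road limit, Category CR) — within limit.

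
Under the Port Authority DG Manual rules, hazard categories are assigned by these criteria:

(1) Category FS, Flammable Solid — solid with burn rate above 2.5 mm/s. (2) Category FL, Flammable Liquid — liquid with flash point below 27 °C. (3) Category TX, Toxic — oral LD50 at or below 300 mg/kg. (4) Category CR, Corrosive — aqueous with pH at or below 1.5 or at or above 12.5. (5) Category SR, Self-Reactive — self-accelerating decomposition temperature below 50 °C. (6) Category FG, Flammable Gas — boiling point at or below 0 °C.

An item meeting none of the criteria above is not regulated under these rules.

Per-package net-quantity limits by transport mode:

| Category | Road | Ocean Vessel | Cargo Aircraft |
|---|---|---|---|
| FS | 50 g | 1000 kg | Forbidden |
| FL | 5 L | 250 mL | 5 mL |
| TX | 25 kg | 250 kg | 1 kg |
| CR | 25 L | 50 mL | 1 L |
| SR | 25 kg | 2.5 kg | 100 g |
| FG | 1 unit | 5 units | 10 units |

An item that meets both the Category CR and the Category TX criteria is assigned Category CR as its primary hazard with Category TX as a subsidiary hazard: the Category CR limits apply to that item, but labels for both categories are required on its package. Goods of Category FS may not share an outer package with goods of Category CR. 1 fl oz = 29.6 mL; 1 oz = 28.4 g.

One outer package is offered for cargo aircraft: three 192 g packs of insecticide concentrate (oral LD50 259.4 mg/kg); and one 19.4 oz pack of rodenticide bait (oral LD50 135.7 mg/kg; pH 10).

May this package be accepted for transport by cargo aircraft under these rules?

No

The insecticide concentrate has oral LD50 259.4 mg/kg, which is ≤ 300 mg/kg, so it is Category TX (Toxic).
The rodenticide bait has oral LD50 135.7 mg/kg, which is ≤ 300 mg/kg, so it is Category TX (Toxic).
Category TX net quantity: (three 192 g packs = 576 g) + (one 19.4 oz pack = 550.96 g) = 1126.96 g.
1126.96 g exceeds the cargo aircraft limit of 1 kg for Category TX.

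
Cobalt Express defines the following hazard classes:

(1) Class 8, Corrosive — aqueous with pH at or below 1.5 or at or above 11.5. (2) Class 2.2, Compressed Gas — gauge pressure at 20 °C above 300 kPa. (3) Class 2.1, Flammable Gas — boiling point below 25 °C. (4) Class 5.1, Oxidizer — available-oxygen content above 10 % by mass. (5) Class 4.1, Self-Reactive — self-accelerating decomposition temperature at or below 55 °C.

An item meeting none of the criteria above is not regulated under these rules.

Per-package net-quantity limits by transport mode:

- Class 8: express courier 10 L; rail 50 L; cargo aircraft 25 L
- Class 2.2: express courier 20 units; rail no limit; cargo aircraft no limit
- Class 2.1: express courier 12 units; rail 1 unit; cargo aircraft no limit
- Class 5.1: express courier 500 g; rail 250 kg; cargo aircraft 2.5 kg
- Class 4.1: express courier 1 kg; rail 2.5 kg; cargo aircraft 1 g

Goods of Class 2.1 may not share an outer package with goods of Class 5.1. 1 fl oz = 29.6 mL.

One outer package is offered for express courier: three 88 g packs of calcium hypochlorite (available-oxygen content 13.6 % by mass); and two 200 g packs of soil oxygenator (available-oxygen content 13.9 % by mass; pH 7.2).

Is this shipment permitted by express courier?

No

With available-oxygen content 13.6 % by mass (> 10 % by mass), the calcium hypochlorite falls in Class 5.1.
With available-oxygen content 13.9 % by mass (> 10 % by mass), the soil oxygenator falls in Class 5.1.
Total Class 5.1: (three 88 g packs = 264 g) + (two 200 g packs = 400 g) = 664 g.
That exceeds the Class 5.1 express courier limit of 500 g.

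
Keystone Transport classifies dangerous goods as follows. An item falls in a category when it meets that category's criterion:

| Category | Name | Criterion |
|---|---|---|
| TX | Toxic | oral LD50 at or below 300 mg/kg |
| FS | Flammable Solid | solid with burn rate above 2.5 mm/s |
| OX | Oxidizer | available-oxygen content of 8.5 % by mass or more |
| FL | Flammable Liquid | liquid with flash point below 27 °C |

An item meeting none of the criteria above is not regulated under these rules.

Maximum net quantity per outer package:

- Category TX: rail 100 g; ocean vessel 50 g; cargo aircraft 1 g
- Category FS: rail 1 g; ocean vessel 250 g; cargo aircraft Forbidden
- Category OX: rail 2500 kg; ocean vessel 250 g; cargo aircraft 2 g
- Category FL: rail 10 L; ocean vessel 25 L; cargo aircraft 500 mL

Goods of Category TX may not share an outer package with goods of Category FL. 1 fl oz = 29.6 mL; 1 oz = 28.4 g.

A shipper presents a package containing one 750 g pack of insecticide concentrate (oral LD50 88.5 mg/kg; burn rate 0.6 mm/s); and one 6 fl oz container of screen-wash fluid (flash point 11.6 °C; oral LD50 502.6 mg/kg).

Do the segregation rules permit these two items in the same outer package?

No

Oral LD50 88.5 mg/kg meets the Category TX criterion (Toxic), so the insecticide concentrate is Category TX.
Flash point 11.6 °C meets the Category FL criterion (Flammable Liquid), so the screen-wash fluid is Category FL.
Category TX and Category FL may not share an outer package.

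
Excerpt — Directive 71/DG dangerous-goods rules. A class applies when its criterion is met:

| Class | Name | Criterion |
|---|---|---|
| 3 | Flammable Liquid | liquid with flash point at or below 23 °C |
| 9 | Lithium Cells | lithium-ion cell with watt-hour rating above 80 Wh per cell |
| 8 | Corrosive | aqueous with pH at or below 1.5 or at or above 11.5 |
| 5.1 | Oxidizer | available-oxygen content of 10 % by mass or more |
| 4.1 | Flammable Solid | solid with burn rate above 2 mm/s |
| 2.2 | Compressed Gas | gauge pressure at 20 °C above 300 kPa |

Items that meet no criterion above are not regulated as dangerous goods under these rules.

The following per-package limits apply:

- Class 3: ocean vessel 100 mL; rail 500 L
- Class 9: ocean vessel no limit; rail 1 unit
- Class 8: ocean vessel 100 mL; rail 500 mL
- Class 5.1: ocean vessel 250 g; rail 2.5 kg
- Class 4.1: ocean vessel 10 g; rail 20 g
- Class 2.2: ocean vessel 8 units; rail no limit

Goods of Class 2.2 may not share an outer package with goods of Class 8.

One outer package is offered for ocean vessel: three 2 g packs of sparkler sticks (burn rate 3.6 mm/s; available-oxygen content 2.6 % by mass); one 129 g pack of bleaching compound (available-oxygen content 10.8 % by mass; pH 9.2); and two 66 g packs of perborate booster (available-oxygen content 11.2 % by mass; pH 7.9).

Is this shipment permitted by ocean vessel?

No

Sparkler sticks: burn rate 3.6 mm/s > 2 mm/s → Class 4.1 (Flammable Solid).
With available-oxygen content 10.8 % by mass (≥ 10 % by mass), the bleaching compound falls in Class 5.1.
With available-oxygen content 11.2 % by mass (≥ 10 % by mass), the perborate booster falls in Class 5.1.
Total Class 5.1: 129 g + (two 66 g packs = 132 g) = 261 g.
That exceeds the Class 5.1 ocean vessel limit of 250 g.
Class 4.1 quantity: three 2 g packs = 6 g.
That is within the Class 4.1 ocean vessel limit of 10 g.
The segregation rule (Class 2.2 with Class 8) does not apply to Class 5.1 with Class 4.1.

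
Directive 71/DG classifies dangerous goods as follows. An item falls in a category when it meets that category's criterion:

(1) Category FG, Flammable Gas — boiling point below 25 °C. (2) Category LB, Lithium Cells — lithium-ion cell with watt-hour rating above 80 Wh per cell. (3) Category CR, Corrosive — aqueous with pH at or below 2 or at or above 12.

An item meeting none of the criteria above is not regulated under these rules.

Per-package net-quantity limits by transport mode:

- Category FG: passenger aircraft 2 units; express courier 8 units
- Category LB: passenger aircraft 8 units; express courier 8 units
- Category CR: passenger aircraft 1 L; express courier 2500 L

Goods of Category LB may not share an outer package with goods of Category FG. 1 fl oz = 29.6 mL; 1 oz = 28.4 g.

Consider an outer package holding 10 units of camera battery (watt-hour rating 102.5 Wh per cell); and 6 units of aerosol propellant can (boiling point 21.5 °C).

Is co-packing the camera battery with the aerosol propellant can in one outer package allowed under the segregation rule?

The camera battery has watt-hour rating 102.5 Wh per cell, which is > 80 Wh per cell, so it is Category LB (Lithium Cells).
Aerosol propellant can: boiling point 21.5 °C < 25 °C → Category FG (Flammable Gas).
Category LB and Category FG may not share an outer package.

No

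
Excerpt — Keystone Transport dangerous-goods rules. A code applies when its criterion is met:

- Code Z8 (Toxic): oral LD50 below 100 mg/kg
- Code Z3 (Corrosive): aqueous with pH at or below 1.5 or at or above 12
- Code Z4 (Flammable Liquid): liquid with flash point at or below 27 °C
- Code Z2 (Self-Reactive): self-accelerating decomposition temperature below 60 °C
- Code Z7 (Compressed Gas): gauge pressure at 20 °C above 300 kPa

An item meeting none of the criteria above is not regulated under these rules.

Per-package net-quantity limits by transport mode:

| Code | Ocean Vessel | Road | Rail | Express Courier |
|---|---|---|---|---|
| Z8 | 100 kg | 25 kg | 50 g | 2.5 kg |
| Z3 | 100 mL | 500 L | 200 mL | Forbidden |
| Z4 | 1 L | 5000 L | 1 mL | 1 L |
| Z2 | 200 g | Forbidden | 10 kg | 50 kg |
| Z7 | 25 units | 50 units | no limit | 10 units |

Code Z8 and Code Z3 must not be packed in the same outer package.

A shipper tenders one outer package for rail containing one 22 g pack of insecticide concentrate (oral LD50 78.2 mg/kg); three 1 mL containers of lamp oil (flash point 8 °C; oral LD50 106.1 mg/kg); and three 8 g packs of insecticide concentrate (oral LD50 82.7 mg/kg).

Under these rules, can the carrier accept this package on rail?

No

The insecticide concentrate has oral LD50 78.2 mg/kg, which is < 100 mg/kg, so it is Code Z8 (Toxic).
With flash point 8 °C (≤ 27 °C), the lamp oil falls in Code Z4.
With oral LD50 82.7 mg/kg (< 100 mg/kg), the insecticide concentrate falls in Code Z8.
Total Code Z8: 22 g + (three 8 g packs = 24 g) = 46 g.
46 g ≤ 50 g (rail limit, Code Z8) — within limit.
Code Z4 quantity: three 1 mL containers = 3 mL.
That exceeds the Code Z4 rail limit of 1 mL.
The segregation rule (Code Z8 with Code Z3) does not apply to Code Z8 with Code Z4.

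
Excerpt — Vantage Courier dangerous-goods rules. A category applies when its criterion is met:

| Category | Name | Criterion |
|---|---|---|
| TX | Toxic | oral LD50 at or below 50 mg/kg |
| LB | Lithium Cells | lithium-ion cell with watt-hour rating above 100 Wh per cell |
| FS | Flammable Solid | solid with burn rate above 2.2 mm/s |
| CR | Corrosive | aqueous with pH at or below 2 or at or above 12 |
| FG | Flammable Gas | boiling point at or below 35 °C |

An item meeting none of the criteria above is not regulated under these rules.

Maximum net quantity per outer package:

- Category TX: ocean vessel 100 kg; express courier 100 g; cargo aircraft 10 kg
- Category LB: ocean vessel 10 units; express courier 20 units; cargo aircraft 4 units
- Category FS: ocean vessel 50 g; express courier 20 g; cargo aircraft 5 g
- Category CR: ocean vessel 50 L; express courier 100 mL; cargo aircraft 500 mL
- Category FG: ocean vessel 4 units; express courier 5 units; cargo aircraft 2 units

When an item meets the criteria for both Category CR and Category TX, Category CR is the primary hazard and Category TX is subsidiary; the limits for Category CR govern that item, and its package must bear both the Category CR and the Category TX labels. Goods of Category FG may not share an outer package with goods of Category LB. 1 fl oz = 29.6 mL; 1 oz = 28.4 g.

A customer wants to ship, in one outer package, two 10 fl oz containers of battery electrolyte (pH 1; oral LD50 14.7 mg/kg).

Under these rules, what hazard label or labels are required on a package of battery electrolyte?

Category CR and TX

With pH 1 (≤ 2), the battery electrolyte falls in Category CR.
Battery electrolyte: oral LD50 14.7 mg/kg ≤ 50 mg/kg → Category TX (Toxic).
By the precedence rule Category CR is primary and Category TX is subsidiary, and that rule requires both labels on the package.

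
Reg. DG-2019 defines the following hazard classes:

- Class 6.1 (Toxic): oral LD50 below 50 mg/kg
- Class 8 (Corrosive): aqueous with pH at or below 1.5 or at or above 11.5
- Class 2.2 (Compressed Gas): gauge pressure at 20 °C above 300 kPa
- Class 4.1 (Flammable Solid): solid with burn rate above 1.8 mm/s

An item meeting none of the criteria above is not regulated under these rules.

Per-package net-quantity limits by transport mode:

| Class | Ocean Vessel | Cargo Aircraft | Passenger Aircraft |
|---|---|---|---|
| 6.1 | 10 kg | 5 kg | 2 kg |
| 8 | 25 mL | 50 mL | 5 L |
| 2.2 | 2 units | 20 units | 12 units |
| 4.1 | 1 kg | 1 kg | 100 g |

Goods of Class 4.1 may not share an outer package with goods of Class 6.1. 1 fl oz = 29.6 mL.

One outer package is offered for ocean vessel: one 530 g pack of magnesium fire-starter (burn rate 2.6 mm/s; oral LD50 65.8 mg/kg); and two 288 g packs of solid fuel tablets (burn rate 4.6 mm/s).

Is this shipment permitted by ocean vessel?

The magnesium fire-starter has burn rate 2.6 mm/s, which is > 1.8 mm/s, so it is Class 4.1 (Flammable Solid).
Solid fuel tablets: burn rate 4.6 mm/s > 1.8 mm/s → Class 4.1 (Flammable Solid).
Class 4.1 net quantity: 530 g + (two 288 g packs = 576 g) = 1.106 kg.
1.106 kg > 1 kg (ocean vessel limit, Class 4.1) — over the limit.

No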